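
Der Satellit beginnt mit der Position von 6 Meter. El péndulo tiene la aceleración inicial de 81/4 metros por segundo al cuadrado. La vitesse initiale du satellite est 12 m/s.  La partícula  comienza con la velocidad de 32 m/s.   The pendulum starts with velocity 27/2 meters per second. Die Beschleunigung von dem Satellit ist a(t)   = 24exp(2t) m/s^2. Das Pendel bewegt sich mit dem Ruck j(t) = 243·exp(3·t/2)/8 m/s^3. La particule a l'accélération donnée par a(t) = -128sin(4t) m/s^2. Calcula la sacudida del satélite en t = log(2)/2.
Debemos derivar nuestra ecuación de la aceleración a(t) = 24·exp(2·t) 1 vez. La derivada de la aceleración da la sacudida: j(t) = 48·exp(2·t). De la ecuación de la sacudida j(t) = 48·exp(2·t), sustituimos t = log(2)/2 para obtener j = 96.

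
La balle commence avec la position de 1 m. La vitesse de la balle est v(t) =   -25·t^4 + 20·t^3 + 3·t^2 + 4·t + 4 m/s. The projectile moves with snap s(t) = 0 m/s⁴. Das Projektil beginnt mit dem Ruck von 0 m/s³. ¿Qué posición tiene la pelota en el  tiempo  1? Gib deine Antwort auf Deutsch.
Wir müssen unsere Gleichung für die Geschwindigkeit v(t) = -25·t^4 + 20·t^3 + 3·t^2 + 4·t + 4 1-mal integrieren. Das Integral von der Geschwindigkeit ist die Position. Mit x(0) = 1 erhalten wir x(t) = -5·t^5 + 5·t^4 + t^3 + 2·t^2 + 4·t + 1. Wir haben die Position x(t) = -5·t^5 + 5·t^4 + t^3 + 2·t^2 + 4·t + 1. Durch Einsetzen von t = 1: x(1) = 8.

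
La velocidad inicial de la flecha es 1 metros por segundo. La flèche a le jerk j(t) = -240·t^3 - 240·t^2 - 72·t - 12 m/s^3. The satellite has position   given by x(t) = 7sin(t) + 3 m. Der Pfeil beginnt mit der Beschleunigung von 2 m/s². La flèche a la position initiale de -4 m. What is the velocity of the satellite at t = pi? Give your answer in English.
Starting from position x(t) = 7·sin(t) + 3, we take 1 derivative. Differentiating position, we get velocity: v(t) = 7·cos(t). From the given velocity equation v(t) = 7·cos(t), we substitute t = pi to get v = -7.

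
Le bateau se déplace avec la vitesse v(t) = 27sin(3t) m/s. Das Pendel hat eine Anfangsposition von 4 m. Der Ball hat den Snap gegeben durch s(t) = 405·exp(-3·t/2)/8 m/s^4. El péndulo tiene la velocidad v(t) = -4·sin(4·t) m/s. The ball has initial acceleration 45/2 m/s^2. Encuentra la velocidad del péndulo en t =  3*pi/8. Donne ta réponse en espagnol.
Tenemos la velocidad v(t) = -4·sin(4·t). Sustituyendo t = 3*pi/8: v(3*pi/8) = 4.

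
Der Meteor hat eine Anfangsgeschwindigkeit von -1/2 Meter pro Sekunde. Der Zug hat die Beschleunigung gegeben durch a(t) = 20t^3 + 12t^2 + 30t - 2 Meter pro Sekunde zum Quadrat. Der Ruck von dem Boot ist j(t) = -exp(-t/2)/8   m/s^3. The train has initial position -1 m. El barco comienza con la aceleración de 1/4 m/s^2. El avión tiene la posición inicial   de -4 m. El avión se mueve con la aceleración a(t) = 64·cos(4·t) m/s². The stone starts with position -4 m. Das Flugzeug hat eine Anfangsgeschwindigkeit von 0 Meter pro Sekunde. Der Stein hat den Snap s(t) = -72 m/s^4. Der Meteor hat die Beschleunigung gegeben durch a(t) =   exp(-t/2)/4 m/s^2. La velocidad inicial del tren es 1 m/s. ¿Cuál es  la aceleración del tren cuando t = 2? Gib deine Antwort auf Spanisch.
De la ecuación de la aceleración a(t) = 20·t^3 + 12·t^2 + 30·t - 2, sustituimos t = 2 para obtener a = 266.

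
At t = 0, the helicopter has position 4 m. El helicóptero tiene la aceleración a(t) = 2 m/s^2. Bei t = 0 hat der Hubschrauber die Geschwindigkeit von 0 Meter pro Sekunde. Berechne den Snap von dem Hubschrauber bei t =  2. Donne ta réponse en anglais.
To solve this, we need to take 2 derivatives of our acceleration equation a(t) = 2. The derivative of acceleration gives jerk: j(t) = 0. Taking d/dt of j(t), we find s(t) = 0. Using s(t) = 0 and substituting t = 2, we find s = 0.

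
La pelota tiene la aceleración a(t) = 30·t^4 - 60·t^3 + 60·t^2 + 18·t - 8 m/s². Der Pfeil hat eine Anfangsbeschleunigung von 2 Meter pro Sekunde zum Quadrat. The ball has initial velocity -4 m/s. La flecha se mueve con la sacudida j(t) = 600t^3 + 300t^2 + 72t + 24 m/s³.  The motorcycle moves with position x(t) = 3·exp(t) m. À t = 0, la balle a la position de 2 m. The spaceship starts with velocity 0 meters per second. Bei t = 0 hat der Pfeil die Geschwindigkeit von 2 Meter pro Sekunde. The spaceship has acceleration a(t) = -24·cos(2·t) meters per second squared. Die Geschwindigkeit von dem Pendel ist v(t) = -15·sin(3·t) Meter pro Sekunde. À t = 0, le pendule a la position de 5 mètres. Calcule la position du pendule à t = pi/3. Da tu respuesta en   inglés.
Starting from velocity v(t) = -15·sin(3·t), we take 1 integral. Integrating velocity and using the initial condition x(0) = 5, we get x(t) = 5·cos(3·t). We have position x(t) = 5·cos(3·t). Substituting t = pi/3: x(pi/3) = -5.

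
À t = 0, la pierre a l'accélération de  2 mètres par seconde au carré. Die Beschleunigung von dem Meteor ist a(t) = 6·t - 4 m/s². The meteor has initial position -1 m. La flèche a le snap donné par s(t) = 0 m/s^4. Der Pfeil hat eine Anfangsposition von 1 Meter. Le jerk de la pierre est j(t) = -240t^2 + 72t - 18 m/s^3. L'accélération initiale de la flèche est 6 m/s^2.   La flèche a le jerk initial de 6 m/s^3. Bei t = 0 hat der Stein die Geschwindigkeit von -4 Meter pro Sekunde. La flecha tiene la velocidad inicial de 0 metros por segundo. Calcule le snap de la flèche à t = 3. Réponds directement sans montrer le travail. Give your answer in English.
The snap at t = 3 is s = 0.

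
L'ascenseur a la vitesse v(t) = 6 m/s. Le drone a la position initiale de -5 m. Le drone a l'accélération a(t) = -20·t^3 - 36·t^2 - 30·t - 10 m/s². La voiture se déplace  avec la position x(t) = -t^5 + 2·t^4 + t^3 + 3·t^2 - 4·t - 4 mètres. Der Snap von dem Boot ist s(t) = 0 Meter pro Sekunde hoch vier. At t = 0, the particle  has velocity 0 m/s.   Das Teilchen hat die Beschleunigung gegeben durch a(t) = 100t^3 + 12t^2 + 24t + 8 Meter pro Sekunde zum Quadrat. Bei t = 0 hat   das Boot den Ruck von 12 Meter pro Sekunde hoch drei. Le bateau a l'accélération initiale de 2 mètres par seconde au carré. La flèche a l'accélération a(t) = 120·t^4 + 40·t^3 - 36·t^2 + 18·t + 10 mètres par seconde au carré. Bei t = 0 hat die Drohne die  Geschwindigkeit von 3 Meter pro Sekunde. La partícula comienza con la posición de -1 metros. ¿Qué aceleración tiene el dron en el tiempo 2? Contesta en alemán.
Wir haben die Beschleunigung a(t) = -20·t^3 - 36·t^2 - 30·t - 10. Durch Einsetzen von t = 2: a(2) = -374.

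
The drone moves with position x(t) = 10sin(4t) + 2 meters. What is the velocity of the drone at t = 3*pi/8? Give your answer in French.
Nous devons dériver notre équation de la position x(t) = 10·sin(4·t) + 2 1 fois. En dérivant la position, nous obtenons la vitesse: v(t) = 40·cos(4·t). Nous avons la vitesse v(t) = 40·cos(4·t). En substituant t = 3*pi/8: v(3*pi/8) = 0.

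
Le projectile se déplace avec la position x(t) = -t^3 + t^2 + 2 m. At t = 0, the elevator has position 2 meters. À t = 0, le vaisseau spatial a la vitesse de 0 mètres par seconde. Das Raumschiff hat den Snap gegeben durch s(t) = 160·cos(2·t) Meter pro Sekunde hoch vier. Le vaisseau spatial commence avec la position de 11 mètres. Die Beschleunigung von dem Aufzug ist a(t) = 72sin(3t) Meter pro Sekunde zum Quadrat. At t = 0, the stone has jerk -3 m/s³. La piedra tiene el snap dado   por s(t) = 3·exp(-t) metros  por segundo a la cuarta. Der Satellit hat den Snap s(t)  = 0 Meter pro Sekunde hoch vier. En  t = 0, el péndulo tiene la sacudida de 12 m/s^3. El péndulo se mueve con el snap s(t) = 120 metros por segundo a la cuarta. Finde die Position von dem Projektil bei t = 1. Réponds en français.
De l'équation de la position x(t) = -t^3 + t^2 + 2, nous substituons t = 1 pour obtenir x = 2.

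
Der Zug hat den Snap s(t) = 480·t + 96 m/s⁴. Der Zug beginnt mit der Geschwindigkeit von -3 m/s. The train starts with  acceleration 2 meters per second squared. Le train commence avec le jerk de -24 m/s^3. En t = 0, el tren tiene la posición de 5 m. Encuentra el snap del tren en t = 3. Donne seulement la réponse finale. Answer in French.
À t = 3, s = 1536.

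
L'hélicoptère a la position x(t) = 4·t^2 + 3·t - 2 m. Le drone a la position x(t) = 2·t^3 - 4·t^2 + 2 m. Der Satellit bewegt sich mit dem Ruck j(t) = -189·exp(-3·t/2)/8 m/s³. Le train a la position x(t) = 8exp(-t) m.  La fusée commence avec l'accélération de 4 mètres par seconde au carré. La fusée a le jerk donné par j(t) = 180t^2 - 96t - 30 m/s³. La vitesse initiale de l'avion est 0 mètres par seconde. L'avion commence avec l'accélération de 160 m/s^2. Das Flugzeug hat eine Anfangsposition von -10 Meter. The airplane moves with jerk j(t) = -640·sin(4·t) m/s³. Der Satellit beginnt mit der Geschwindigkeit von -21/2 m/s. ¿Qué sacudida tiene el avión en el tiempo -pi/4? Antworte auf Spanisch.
De la ecuación de la sacudida j(t) = -640·sin(4·t), sustituimos t = -pi/4 para obtener j = 0.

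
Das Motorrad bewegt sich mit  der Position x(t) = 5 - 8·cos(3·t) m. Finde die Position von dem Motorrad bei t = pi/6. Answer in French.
En utilisant x(t) = 5 - 8·cos(3·t) et en substituant t = pi/6, nous trouvons x = 5.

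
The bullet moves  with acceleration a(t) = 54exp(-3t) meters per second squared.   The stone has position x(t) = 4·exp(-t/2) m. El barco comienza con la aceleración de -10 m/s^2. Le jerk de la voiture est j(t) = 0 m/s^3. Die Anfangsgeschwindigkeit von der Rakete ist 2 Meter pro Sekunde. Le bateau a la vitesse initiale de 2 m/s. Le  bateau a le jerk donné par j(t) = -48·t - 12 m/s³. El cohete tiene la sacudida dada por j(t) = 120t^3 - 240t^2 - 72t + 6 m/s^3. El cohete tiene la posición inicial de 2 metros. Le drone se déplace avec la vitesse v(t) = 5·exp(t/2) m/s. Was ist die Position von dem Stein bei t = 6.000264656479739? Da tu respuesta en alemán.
Wir haben die Position x(t) = 4·exp(-t/2). Durch Einsetzen von t = 6.000264656479739: x(6.000264656479739) = 0.199121922274496.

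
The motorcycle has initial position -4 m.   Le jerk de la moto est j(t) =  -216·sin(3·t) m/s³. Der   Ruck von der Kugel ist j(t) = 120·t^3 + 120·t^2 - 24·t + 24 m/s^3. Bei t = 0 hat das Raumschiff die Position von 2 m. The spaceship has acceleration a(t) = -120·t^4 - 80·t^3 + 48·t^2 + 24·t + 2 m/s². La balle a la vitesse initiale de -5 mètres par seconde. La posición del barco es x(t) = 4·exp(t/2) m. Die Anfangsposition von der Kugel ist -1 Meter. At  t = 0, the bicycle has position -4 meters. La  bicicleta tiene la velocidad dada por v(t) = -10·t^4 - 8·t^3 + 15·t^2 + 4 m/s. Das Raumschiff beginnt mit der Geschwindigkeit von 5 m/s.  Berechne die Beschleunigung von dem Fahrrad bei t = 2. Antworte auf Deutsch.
Wir müssen unsere Gleichung für die Geschwindigkeit v(t) = -10·t^4 - 8·t^3 + 15·t^2 + 4 1-mal ableiten. Durch Ableiten von der Geschwindigkeit erhalten wir die Beschleunigung: a(t) = -40·t^3 - 24·t^2 + 30·t. Wir haben die Beschleunigung a(t) = -40·t^3 - 24·t^2 + 30·t. Durch Einsetzen von t = 2: a(2) = -356.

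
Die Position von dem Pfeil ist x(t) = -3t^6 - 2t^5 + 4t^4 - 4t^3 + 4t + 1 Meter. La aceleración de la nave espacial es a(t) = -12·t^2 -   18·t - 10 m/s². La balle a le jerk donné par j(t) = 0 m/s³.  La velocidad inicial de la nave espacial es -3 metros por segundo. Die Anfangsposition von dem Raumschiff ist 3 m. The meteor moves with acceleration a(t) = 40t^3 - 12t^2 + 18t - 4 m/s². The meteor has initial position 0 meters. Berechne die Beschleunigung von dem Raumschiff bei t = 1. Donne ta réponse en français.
En utilisant a(t) = -12·t^2 - 18·t - 10 et en substituant t = 1, nous trouvons a = -40.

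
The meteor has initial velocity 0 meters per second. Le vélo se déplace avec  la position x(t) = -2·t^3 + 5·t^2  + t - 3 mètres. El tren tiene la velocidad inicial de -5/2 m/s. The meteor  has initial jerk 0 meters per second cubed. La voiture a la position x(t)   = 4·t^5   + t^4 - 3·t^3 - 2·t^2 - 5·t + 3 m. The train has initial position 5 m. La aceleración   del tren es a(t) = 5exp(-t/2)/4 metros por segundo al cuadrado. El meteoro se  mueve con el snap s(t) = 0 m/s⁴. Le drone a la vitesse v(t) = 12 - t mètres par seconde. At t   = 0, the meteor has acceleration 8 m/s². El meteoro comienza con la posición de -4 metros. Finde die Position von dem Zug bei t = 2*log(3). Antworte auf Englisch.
We must find the antiderivative of our acceleration equation a(t) = 5·exp(-t/2)/4 2 times. The integral of acceleration is velocity. Using v(0) = -5/2, we get v(t) = -5·exp(-t/2)/2. The antiderivative of velocity is position. Using x(0) = 5, we get x(t) = 5·exp(-t/2). Using x(t) = 5·exp(-t/2) and substituting t = 2*log(3), we find x = 5/3.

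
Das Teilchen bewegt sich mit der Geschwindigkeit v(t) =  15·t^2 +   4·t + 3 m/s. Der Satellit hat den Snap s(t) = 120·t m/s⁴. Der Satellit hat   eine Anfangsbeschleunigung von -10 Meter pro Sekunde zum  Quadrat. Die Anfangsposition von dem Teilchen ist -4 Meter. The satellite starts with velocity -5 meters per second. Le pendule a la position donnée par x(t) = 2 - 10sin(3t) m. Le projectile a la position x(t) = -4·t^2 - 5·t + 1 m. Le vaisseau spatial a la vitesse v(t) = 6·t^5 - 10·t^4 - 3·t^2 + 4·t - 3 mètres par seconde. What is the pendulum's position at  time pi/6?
Using x(t) = 2 - 10·sin(3·t) and substituting t = pi/6, we find x = -8.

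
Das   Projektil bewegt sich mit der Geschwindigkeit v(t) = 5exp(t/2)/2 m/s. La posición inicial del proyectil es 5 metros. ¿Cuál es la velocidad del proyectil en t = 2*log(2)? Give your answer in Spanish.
Tenemos la velocidad v(t) = 5·exp(t/2)/2. Sustituyendo t = 2*log(2): v(2*log(2)) = 5.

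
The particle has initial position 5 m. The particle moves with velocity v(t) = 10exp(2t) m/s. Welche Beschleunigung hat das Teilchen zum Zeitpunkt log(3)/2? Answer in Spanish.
Partiendo de la velocidad v(t) = 10·exp(2·t), tomamos 1 derivada. Derivando la velocidad, obtenemos la aceleración: a(t) = 20·exp(2·t). De la ecuación de la aceleración a(t) = 20·exp(2·t), sustituimos t = log(3)/2 para obtener a = 60.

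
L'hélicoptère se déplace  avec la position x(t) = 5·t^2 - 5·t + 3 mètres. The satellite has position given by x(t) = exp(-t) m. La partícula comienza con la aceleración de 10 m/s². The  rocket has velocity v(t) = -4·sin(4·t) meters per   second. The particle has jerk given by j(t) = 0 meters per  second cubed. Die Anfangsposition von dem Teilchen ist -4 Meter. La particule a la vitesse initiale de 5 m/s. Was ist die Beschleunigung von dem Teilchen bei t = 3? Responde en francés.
Nous devons intégrer notre équation du jerk j(t) = 0 1 fois. L'intégrale du jerk, avec a(0) = 10, donne l'accélération: a(t) = 10. Nous avons l'accélération a(t) = 10. En substituant t = 3: a(3) = 10.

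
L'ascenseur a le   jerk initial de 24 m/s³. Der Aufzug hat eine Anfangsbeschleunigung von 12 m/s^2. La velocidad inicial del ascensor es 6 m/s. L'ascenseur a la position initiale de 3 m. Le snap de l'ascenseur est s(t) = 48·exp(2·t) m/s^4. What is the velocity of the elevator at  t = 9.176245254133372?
We need to integrate our snap equation s(t) = 48·exp(2·t) 3 times. Taking ∫s(t)dt and applying j(0) = 24, we find j(t) = 24·exp(2·t). The integral of jerk, with a(0) = 12, gives acceleration: a(t) = 12·exp(2·t). Finding the antiderivative of a(t) and using v(0) = 6: v(t) = 6·exp(2·t). From the given velocity equation v(t) = 6·exp(2·t), we substitute t = 9.176245254133372 to get v = 560449656.479799.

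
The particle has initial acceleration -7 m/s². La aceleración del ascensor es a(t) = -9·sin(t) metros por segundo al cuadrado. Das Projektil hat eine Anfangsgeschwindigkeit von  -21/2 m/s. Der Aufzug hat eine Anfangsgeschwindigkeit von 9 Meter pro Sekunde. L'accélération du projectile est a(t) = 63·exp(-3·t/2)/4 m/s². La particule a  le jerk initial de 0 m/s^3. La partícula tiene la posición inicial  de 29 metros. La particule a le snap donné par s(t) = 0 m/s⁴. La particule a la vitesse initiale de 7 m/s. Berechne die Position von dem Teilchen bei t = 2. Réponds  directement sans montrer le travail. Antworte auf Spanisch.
La posición en t = 2 es x = 29.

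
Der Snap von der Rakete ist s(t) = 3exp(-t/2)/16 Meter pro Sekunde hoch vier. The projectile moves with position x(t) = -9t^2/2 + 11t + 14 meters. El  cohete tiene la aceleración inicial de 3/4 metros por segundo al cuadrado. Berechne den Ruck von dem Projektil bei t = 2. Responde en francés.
Pour résoudre ceci, nous devons prendre 3 dérivées de notre équation de la position x(t) = -9·t^2/2 + 11·t + 14. La dérivée de la position donne la vitesse: v(t) = 11 - 9·t. En dérivant la vitesse, nous obtenons l'accélération: a(t) = -9. La dérivée de l'accélération donne le jerk: j(t) = 0. Nous avons le jerk j(t) = 0. En substituant t = 2: j(2) = 0.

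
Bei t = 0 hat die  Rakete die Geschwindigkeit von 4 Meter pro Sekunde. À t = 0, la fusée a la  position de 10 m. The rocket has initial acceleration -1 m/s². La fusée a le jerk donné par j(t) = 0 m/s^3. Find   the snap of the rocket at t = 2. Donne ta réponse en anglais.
We must differentiate our jerk equation j(t) = 0 1 time. Taking d/dt of j(t), we find s(t) = 0. We have snap s(t) = 0. Substituting t = 2: s(2) = 0.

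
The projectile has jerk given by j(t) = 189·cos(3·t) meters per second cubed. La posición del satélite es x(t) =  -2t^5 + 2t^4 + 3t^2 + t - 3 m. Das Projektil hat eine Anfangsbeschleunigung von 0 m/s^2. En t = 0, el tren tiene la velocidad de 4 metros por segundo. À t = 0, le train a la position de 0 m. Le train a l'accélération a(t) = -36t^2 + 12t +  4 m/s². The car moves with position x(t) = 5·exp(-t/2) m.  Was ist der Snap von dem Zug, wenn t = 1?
Ausgehend von der Beschleunigung a(t) = -36·t^2 + 12·t + 4, nehmen wir 2 Ableitungen. Die Ableitung von der Beschleunigung ergibt den Ruck: j(t) = 12 - 72·t. Die Ableitung von dem Ruck ergibt den Snap: s(t) = -72. Aus der Gleichung für den Snap s(t) = -72, setzen wir t = 1 ein und erhalten s = -72.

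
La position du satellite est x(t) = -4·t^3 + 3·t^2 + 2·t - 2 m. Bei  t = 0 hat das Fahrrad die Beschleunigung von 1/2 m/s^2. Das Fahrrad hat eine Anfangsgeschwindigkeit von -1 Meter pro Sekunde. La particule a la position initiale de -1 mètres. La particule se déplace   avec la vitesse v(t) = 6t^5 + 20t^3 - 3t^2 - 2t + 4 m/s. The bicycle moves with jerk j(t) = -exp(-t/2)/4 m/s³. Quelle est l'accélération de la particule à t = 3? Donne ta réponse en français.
En partant de la vitesse v(t) = 6·t^5 + 20·t^3 - 3·t^2 - 2·t + 4, nous prenons 1 dérivée. La dérivée de la vitesse donne l'accélération: a(t) = 30·t^4 + 60·t^2 - 6·t - 2. En utilisant a(t) = 30·t^4 + 60·t^2 - 6·t - 2 et en substituant t = 3, nous trouvons a = 2950.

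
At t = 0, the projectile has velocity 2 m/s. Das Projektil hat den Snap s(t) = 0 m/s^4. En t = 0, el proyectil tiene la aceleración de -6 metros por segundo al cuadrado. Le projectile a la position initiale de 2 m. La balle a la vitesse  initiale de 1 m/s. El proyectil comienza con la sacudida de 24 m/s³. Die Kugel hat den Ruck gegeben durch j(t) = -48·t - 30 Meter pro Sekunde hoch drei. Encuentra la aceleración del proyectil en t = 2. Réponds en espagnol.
Debemos encontrar la antiderivada de nuestra ecuación del snap s(t) = 0 2 veces. Tomando ∫s(t)dt y aplicando j(0) = 24, encontramos j(t) = 24. La antiderivada de la sacudida, con a(0) = -6, da la aceleración: a(t) = 24·t - 6. Usando a(t) = 24·t - 6 y sustituyendo t = 2, encontramos a = 42.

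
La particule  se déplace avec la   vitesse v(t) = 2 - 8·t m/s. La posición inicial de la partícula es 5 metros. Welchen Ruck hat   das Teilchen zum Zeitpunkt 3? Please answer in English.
To solve this, we need to take 2 derivatives of our velocity equation v(t) = 2 - 8·t. The derivative of velocity gives acceleration: a(t) = -8. Taking d/dt of a(t), we find j(t) = 0. From the given jerk equation j(t) = 0, we substitute t = 3 to get j = 0.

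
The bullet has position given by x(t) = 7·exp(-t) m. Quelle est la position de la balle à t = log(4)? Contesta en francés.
En utilisant x(t) = 7·exp(-t) et en substituant t = log(4), nous trouvons x = 7/4.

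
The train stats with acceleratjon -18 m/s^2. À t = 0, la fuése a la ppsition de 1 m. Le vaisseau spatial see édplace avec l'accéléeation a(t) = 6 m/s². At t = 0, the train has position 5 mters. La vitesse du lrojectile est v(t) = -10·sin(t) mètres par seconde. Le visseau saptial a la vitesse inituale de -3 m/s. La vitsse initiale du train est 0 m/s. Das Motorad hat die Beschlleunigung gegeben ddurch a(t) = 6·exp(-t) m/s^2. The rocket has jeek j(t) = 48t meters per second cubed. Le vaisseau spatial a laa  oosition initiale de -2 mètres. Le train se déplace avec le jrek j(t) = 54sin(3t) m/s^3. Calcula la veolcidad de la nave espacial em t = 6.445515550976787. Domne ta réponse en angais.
We need to integrate our acceleration equation a(t) = 6 1 time. Finding the integral of a(t) and using v(0) = -3: v(t) = 6·t - 3. We have velocity v(t) = 6·t - 3. Substituting t = 6.445515550976787: v(6.445515550976787) = 35.6730933058607.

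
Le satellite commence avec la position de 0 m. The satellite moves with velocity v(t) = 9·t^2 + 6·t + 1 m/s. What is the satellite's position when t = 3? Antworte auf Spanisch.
Para resolver esto, necesitamos tomar 1 antiderivada de nuestra ecuación de la velocidad v(t) = 9·t^2 + 6·t + 1. La antiderivada de la velocidad es la posición. Usando x(0) = 0, obtenemos x(t) = 3·t^3 + 3·t^2 + t. De la ecuación de la posición x(t) = 3·t^3 + 3·t^2 + t, sustituimos t = 3 para obtener x = 111.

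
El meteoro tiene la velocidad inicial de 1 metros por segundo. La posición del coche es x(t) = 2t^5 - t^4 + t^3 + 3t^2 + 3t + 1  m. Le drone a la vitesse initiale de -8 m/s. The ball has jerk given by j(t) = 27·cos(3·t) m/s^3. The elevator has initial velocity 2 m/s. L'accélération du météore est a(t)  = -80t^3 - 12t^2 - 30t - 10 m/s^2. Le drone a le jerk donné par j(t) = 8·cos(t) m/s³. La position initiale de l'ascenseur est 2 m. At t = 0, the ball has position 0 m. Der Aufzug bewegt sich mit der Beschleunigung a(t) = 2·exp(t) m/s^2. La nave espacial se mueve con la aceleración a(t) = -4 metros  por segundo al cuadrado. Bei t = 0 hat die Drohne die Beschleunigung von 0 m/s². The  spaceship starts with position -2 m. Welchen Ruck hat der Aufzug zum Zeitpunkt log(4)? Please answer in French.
Pour résoudre ceci, nous devons prendre 1 dérivée de notre équation de l'accélération a(t) = 2·exp(t). En prenant d/dt de a(t), nous trouvons j(t) = 2·exp(t). En utilisant j(t) = 2·exp(t) et en substituant t = log(4), nous trouvons j = 8.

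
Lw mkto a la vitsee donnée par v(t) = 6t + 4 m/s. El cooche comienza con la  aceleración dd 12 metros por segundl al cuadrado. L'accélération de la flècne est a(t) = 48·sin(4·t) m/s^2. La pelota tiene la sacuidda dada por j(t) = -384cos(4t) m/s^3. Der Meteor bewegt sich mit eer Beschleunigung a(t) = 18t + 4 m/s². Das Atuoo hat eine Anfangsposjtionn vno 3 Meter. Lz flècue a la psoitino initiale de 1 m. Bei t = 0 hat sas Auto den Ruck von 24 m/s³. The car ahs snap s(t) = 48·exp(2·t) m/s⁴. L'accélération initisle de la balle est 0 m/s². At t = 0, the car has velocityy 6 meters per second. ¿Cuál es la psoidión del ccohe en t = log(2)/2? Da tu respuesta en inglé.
We must find the integral of our snap equation s(t) = 48·exp(2·t) 4 times. Taking ∫s(t)dt and applying j(0) = 24, we find j(t) = 24·exp(2·t). Integrating jerk and using the initial condition a(0) = 12, we get a(t) = 12·exp(2·t). The antiderivative of acceleration, with v(0) = 6, gives velocity: v(t) = 6·exp(2·t). The antiderivative of velocity, with x(0) = 3, gives position: x(t) = 3·exp(2·t). We have position x(t) = 3·exp(2·t). Substituting t = log(2)/2: x(log(2)/2) = 6.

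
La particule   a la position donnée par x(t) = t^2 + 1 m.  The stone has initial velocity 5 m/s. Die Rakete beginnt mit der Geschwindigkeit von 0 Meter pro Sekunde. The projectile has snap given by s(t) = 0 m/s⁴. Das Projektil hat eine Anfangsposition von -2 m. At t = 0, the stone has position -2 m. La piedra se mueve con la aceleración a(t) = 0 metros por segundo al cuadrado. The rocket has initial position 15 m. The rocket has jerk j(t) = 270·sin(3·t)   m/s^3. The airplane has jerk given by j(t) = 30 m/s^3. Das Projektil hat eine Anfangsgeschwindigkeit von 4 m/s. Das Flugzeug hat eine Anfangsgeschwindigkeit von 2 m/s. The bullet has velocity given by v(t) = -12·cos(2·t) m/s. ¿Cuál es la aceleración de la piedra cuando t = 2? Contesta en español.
Tenemos la aceleración a(t) = 0. Sustituyendo t = 2: a(2) = 0.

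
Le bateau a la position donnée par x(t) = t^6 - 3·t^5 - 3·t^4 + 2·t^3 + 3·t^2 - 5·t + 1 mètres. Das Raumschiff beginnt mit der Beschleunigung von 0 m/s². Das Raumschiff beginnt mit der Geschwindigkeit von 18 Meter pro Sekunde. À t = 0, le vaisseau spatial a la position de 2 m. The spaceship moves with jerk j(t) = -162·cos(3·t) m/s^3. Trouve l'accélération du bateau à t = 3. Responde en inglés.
We must differentiate our position equation x(t) = t^6 - 3·t^5 - 3·t^4 + 2·t^3 + 3·t^2 - 5·t + 1 2 times. Differentiating position, we get velocity: v(t) = 6·t^5 - 15·t^4 - 12·t^3 + 6·t^2 + 6·t - 5. Taking d/dt of v(t), we find a(t) = 30·t^4 - 60·t^3 - 36·t^2 + 12·t + 6. We have acceleration a(t) = 30·t^4 - 60·t^3 - 36·t^2 + 12·t + 6. Substituting t = 3: a(3) = 528.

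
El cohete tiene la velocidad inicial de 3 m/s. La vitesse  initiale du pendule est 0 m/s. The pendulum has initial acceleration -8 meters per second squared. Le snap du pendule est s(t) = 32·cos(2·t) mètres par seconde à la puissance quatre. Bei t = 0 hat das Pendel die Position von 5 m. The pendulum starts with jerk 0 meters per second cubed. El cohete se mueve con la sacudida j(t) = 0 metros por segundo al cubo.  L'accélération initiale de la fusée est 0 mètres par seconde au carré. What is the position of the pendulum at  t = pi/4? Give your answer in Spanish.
Partiendo del snap s(t) = 32·cos(2·t), tomamos 4 antiderivadas. Tomando ∫s(t)dt y aplicando j(0) = 0, encontramos j(t) = 16·sin(2·t). La antiderivada de la sacudida, con a(0) = -8, da la aceleración: a(t) = -8·cos(2·t). Tomando ∫a(t)dt y aplicando v(0) = 0, encontramos v(t) = -4·sin(2·t). Integrando la velocidad y usando la condición inicial x(0) = 5, obtenemos x(t) = 2·cos(2·t) + 3. De la ecuación de la posición x(t) = 2·cos(2·t) + 3, sustituimos t = pi/4 para obtener x = 3.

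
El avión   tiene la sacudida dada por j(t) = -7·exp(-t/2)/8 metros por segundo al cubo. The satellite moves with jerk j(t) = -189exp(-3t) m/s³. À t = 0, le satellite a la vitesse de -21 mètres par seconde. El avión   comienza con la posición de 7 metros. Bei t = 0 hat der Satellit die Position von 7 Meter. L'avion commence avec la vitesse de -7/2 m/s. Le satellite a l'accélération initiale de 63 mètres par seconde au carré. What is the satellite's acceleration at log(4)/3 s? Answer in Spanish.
Para resolver esto, necesitamos tomar 1 integral de nuestra ecuación de la sacudida j(t) = -189·exp(-3·t). La integral de la sacudida es la aceleración. Usando a(0) = 63, obtenemos a(t) = 63·exp(-3·t). Tenemos la aceleración a(t) = 63·exp(-3·t). Sustituyendo t = log(4)/3: a(log(4)/3) = 63/4.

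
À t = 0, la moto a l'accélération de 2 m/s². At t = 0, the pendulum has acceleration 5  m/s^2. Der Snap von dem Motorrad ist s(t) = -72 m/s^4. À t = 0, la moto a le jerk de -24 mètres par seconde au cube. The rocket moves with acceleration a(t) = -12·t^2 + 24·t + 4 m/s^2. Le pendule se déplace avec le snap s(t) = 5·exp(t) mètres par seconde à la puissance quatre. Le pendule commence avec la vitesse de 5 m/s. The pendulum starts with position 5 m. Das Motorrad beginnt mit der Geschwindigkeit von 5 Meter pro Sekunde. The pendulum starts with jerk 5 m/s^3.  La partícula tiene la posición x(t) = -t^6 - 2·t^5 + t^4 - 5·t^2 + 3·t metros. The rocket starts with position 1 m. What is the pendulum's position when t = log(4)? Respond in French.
Nous devons intégrer notre équation du snap s(t) = 5·exp(t) 4 fois. En prenant ∫s(t)dt et en appliquant j(0) = 5, nous trouvons j(t) = 5·exp(t). En intégrant le jerk et en utilisant la condition initiale a(0) = 5, nous obtenons a(t) = 5·exp(t). En intégrant l'accélération et en utilisant la condition initiale v(0) = 5, nous obtenons v(t) = 5·exp(t). En intégrant la vitesse et en utilisant la condition initiale x(0) = 5, nous obtenons x(t) = 5·exp(t). En utilisant x(t) = 5·exp(t) et en substituant t = log(4), nous trouvons x = 20.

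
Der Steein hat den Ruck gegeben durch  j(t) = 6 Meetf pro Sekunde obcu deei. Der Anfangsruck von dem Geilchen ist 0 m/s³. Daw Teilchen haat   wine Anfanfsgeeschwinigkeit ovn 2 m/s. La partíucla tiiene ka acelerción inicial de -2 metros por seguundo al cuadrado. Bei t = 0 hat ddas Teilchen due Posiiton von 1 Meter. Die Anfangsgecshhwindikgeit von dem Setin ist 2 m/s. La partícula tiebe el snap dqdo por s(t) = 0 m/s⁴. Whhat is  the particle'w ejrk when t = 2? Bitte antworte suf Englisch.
We must find the integral of our snap equation s(t) = 0 1 time. The integral of snap is jerk. Using j(0) = 0, we get j(t) = 0. From the given jerk equation j(t) = 0, we substitute t = 2 to get j = 0.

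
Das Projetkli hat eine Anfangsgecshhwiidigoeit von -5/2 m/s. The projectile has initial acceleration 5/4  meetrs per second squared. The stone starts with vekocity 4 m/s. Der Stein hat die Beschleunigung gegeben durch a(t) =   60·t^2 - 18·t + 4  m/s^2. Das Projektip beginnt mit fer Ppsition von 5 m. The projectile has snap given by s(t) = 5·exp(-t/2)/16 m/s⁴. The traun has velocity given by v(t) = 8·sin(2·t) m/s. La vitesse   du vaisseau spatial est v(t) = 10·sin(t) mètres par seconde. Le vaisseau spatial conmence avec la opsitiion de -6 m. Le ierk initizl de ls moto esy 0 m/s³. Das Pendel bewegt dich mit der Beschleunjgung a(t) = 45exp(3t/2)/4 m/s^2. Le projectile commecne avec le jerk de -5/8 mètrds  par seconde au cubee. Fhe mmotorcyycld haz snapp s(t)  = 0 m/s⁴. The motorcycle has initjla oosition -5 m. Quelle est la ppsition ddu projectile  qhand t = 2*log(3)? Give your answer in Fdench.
Nous devons trouver la primitive de notre équation du snap s(t) = 5·exp(-t/2)/16 4 fois. En intégrant le snap et en utilisant la condition initiale j(0) = -5/8, nous obtenons j(t) = -5·exp(-t/2)/8. L'intégrale du jerk, avec a(0) = 5/4, donne l'accélération: a(t) = 5·exp(-t/2)/4. L'intégrale de l'accélération est la vitesse. En utilisant v(0) = -5/2, nous obtenons v(t) = -5·exp(-t/2)/2. La primitive de la vitesse, avec x(0) = 5, donne la position: x(t) = 5·exp(-t/2). De l'équation de la position x(t) = 5·exp(-t/2), nous substituons t = 2*log(3) pour obtenir x = 5/3.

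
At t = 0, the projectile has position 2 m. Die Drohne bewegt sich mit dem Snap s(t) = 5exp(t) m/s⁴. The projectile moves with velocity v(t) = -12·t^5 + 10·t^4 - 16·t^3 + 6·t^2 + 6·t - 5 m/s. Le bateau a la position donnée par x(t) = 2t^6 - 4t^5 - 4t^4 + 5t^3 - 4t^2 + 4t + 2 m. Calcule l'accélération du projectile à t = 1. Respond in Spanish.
Partiendo de la velocidad v(t) = -12·t^5 + 10·t^4 - 16·t^3 + 6·t^2 + 6·t - 5, tomamos 1 derivada. La derivada de la velocidad da la aceleración: a(t) = -60·t^4 + 40·t^3 - 48·t^2 + 12·t + 6. Tenemos la aceleración a(t) = -60·t^4 + 40·t^3 - 48·t^2 + 12·t + 6. Sustituyendo t = 1: a(1) = -50.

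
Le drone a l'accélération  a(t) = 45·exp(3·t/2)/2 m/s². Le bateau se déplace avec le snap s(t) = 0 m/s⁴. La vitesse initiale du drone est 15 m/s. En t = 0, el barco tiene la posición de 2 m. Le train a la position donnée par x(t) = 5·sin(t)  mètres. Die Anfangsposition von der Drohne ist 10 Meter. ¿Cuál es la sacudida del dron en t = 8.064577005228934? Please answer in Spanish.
Partiendo de la aceleración a(t) = 45·exp(3·t/2)/2, tomamos 1 derivada. La derivada de la aceleración da la sacudida: j(t) = 135·exp(3·t/2)/4. De la ecuación de la sacudida j(t) = 135·exp(3·t/2)/4, sustituimos t = 8.064577005228934 para obtener j = 6051676.65797341.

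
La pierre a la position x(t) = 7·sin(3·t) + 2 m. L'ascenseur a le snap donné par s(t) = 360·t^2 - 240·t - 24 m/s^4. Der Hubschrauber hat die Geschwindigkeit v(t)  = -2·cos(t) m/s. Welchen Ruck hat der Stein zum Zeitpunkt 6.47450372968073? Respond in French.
En partant de la position x(t) = 7·sin(3·t) + 2, nous prenons 3 dérivées. La dérivée de la position donne la vitesse: v(t) = 21·cos(3·t). En prenant d/dt de v(t), nous trouvons a(t) = -63·sin(3·t). En prenant d/dt de a(t), nous trouvons j(t) = -189·cos(3·t). Nous avons le jerk j(t) = -189·cos(3·t). En substituant t = 6.47450372968073: j(6.47450372968073) = -158.714641175770.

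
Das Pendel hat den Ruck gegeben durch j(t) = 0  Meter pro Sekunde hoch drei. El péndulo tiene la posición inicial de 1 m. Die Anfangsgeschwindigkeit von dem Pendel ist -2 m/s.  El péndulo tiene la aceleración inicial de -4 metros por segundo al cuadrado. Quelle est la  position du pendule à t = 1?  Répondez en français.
Pour résoudre ceci, nous devons prendre 3 primitives de notre équation du jerk j(t) = 0. En intégrant le jerk et en utilisant la condition initiale a(0) = -4, nous obtenons a(t) = -4. L'intégrale de l'accélération est la vitesse. En utilisant v(0) = -2, nous obtenons v(t) = -4·t - 2. En intégrant la vitesse et en utilisant la condition initiale x(0) = 1, nous obtenons x(t) = -2·t^2 - 2·t + 1. Nous avons la position x(t) = -2·t^2 - 2·t + 1. En substituant t = 1: x(1) = -3.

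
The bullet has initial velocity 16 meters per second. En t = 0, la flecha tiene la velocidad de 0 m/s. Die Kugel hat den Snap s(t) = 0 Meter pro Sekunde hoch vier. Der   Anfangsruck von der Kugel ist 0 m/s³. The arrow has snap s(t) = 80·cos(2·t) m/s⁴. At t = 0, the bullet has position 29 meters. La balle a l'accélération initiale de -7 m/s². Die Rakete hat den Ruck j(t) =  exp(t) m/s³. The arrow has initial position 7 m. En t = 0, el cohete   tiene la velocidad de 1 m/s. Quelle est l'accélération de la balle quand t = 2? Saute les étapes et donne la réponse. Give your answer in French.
La réponse est -7.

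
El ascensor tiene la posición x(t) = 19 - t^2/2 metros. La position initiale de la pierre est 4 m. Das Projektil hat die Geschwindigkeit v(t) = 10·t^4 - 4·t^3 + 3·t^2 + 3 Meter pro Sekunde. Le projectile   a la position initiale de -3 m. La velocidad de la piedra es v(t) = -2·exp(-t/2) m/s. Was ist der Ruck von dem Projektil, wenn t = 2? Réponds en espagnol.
Para resolver esto, necesitamos tomar 2 derivadas de nuestra ecuación de la velocidad v(t) = 10·t^4 - 4·t^3 + 3·t^2 + 3. Tomando d/dt de v(t), encontramos a(t) = 40·t^3 - 12·t^2 + 6·t. Tomando d/dt de a(t), encontramos j(t) = 120·t^2 - 24·t + 6. Usando j(t) = 120·t^2 - 24·t + 6 y sustituyendo t = 2, encontramos j = 438.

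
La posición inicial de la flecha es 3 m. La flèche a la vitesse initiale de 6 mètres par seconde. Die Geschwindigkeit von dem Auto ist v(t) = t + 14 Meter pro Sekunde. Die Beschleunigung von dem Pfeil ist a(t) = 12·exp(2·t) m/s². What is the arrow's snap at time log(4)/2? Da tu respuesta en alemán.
Wir müssen unsere Gleichung für die Beschleunigung a(t) = 12·exp(2·t) 2-mal ableiten. Durch Ableiten von der Beschleunigung erhalten wir den Ruck: j(t) = 24·exp(2·t). Die Ableitung von dem Ruck ergibt den Snap: s(t) = 48·exp(2·t). Mit s(t) = 48·exp(2·t) und Einsetzen von t = log(4)/2, finden wir s = 192.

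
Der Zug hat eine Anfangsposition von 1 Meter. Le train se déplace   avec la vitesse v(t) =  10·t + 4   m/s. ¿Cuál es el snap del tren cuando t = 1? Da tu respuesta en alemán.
Um dies zu lösen, müssen wir 3 Ableitungen unserer Gleichung für die Geschwindigkeit v(t) = 10·t + 4 nehmen. Mit d/dt von v(t) finden wir a(t) = 10. Mit d/dt von a(t) finden wir j(t) = 0. Die Ableitung von dem Ruck ergibt den Snap: s(t) = 0. Mit s(t) = 0 und Einsetzen von t = 1, finden wir s = 0.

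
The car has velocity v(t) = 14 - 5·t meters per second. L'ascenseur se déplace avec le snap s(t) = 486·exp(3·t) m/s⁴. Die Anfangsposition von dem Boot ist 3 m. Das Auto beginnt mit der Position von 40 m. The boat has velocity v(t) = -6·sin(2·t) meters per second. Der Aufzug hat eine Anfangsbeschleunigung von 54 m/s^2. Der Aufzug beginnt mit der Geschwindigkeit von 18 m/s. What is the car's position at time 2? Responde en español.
Para resolver esto, necesitamos tomar 1 antiderivada de nuestra ecuación de la velocidad v(t) = 14 - 5·t. Integrando la velocidad y usando la condición inicial x(0) = 40, obtenemos x(t) = -5·t^2/2 + 14·t + 40. Usando x(t) = -5·t^2/2 + 14·t + 40 y sustituyendo t = 2, encontramos x = 58.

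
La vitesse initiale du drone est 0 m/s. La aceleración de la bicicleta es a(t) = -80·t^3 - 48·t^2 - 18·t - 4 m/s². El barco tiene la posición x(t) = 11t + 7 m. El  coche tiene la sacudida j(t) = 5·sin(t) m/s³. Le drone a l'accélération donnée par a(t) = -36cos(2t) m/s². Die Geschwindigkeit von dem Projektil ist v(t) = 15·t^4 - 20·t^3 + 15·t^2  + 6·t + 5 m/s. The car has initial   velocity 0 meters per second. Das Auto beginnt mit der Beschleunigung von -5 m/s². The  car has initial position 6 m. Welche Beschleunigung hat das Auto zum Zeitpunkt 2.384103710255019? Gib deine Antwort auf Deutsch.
Um dies zu lösen, müssen wir 1 Integral unserer Gleichung für den Ruck j(t) = 5·sin(t) finden. Die Stammfunktion von dem Ruck, mit a(0) = -5, ergibt die Beschleunigung: a(t) = -5·cos(t). Wir haben die Beschleunigung a(t) = -5·cos(t). Durch Einsetzen von t = 2.384103710255019: a(2.384103710255019) = 3.63281822259091.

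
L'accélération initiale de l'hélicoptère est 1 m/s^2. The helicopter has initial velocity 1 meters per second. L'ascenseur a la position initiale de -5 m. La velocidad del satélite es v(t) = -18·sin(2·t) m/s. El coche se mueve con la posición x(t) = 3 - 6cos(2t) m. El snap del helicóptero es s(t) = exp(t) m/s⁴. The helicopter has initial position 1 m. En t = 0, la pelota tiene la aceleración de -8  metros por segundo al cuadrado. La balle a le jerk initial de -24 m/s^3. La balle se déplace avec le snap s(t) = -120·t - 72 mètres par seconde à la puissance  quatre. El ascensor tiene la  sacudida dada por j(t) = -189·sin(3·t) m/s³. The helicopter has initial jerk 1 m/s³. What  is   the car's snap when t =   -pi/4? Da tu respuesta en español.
Partiendo de la posición x(t) = 3 - 6·cos(2·t), tomamos 4 derivadas. Derivando la posición, obtenemos la velocidad: v(t) = 12·sin(2·t). La derivada de la velocidad da la aceleración: a(t) = 24·cos(2·t). Derivando la aceleración, obtenemos la sacudida: j(t) = -48·sin(2·t). Tomando d/dt de j(t), encontramos s(t) = -96·cos(2·t). De la ecuación del snap s(t) = -96·cos(2·t), sustituimos t = -pi/4 para obtener s = 0.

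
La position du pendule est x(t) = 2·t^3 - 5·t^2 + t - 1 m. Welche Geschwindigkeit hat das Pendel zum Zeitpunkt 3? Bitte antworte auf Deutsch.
Um dies zu lösen, müssen wir 1 Ableitung unserer Gleichung für die Position x(t) = 2·t^3 - 5·t^2 + t - 1 nehmen. Die Ableitung von der Position ergibt die Geschwindigkeit: v(t) = 6·t^2 - 10·t + 1. Wir haben die Geschwindigkeit v(t) = 6·t^2 - 10·t + 1. Durch Einsetzen von t = 3: v(3) = 25.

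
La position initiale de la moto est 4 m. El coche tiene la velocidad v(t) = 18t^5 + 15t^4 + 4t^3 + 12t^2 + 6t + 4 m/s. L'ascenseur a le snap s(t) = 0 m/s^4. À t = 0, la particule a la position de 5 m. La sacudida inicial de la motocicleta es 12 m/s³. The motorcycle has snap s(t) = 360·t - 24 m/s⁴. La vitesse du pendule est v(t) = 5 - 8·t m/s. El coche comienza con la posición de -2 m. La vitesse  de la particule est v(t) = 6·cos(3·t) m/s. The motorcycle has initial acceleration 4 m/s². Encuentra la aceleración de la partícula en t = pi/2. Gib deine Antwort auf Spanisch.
Debemos derivar nuestra ecuación de la velocidad v(t) = 6·cos(3·t) 1 vez. La derivada de la velocidad da la aceleración: a(t) = -18·sin(3·t). Usando a(t) = -18·sin(3·t) y sustituyendo t = pi/2, encontramos a = 18.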